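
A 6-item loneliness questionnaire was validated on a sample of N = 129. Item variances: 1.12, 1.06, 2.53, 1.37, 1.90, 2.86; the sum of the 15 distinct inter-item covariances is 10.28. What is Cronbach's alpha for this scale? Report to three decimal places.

α = 0.786

Σσᵢ² = 1.12 + 1.06 + 2.53 + 1.37 + 1.90 + 2.86 = 10.84
Sum of distinct covariances = 10.28
σ²_T = Σσᵢ² + 2·Σcov = 10.84 + 2 × 10.28 = 31.40
α = (6/5)·(1 − 10.84/31.40) = 0.786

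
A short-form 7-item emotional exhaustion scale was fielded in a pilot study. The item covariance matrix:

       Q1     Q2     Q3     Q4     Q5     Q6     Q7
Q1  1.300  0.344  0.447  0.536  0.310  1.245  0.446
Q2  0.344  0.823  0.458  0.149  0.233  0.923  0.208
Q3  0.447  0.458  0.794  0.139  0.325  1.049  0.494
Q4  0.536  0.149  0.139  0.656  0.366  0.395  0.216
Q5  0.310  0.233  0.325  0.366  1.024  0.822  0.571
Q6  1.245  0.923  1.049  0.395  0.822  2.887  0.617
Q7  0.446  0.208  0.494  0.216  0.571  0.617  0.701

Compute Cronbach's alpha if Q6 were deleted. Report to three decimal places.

Remaining items: Q1, Q2, Q3, Q4, Q5, Q7 (k = 6).
Σσᵢ² = 1.300 + 0.823 + 0.794 + 0.656 + 1.024 + 0.701 = 5.298
σ²_total = 5.298 + 2 × 5.242 = 15.782
α (item deleted) = (6/5)·(1 − 5.298/15.782) = 0.797

Cronbach's alpha = 0.797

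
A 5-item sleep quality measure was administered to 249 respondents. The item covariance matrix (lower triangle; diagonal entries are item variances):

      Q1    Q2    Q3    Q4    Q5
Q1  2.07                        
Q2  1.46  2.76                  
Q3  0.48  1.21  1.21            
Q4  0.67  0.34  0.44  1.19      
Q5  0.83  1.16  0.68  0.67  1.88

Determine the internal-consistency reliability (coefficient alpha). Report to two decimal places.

sum of item variances = 2.07 + 2.76 + 1.21 + 1.19 + 1.88 = 9.11
Sum of the distinct covariances = 7.94
total variance = 9.11 + 2 × 7.94 = 24.99
α = (k/(k−1))·(1 − sum of item variances/total variance) = (5/4)·(1 − 9.11/24.99) = 0.79

α = 0.79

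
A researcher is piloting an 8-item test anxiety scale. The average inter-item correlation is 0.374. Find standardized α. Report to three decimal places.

Standardized α = k·r̄ / (1 + (k−1)·r̄) = 8 × 0.374 / (1 + 7 × 0.374)
  = 2.9920 / 3.6180 = 0.827

α = 0.827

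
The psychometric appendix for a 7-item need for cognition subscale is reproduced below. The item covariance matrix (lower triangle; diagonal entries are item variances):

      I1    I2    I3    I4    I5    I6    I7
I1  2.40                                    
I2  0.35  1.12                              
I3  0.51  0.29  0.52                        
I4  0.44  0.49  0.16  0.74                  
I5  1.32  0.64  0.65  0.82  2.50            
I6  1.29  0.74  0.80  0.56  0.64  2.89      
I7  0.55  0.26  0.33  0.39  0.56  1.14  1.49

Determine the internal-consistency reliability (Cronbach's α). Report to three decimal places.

Σσ²ᵢ = 2.40 + 1.12 + 0.52 + 0.74 + 2.50 + 2.89 + 1.49 = 11.66
Sum of off-diagonal covariances = 12.93
total variance = 11.66 + 2 × 12.93 = 37.52
α = (k/(k−1))·(1 − Σσ²ᵢ/total variance) = (7/6)·(1 − 11.66/37.52) = 0.804

α = 0.804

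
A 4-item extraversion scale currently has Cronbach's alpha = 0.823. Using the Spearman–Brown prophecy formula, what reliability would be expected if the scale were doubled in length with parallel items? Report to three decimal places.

Length factor m = 2
α' = m·α / (1 + (m−1)·α)
   = 2 × 0.823 / (1 + (2 − 1) × 0.823)
   = 1.6460 / 1.8230 = 0.903

predicted reliability = 0.903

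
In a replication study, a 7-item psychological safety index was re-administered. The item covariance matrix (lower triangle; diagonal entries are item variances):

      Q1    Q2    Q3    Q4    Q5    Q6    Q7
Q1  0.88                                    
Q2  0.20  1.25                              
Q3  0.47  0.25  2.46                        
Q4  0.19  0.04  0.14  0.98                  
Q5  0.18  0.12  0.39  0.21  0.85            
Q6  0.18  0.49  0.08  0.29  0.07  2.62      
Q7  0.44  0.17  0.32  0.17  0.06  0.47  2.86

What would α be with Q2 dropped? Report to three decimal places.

Remaining items: Q1, Q3, Q4, Q5, Q6, Q7 (k = 6).
Σσᵢ² = 0.88 + 2.46 + 0.98 + 0.85 + 2.62 + 2.86 = 10.65
σ²_total = 10.65 + 2 × 3.66 = 17.97
α (item deleted) = (6/5)·(1 − 10.65/17.97) = 0.489

α = 0.489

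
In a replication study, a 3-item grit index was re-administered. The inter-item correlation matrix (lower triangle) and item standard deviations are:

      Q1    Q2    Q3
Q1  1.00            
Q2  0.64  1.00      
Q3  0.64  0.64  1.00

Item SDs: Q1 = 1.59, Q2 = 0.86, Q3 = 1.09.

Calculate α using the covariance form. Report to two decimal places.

α = 0.81

Σσ²ᵢ = 1.59² + 0.86² + 1.09² = 4.4558
Covariances σ_ij = r_ij · s_i · s_j:
  σ(Q1,Q2) = 0.64 × 1.59 × 0.86 = 0.8751
  σ(Q1,Q3) = 0.64 × 1.59 × 1.09 = 1.1092
  σ(Q2,Q3) = 0.64 × 0.86 × 1.09 = 0.5999
σ²_T = Σσ²ᵢ + 2·Σσ_ij = 4.4558 + 2 × 2.5842 = 9.6242
α = (3/2)·(1 − 4.4558/9.6242) = 0.81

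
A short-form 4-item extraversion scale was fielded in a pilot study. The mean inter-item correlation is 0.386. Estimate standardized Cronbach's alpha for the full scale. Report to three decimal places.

standardized Cronbach's alpha = 0.715

Standardized α = k·r̄ / (1 + (k−1)·r̄) = 4 × 0.386 / (1 + 3 × 0.386)
  = 1.5440 / 2.1580 = 0.715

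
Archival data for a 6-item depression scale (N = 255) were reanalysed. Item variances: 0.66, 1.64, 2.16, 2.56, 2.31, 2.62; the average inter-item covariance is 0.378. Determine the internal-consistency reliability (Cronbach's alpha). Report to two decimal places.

Σσ²ᵢ = 0.66 + 1.64 + 2.16 + 2.56 + 2.31 + 2.62 = 11.95
Sum of the 15 distinct covariances = 15 × 0.378 = 5.670
σ²_T = Σσ²ᵢ + 2·Σcov = 11.95 + 2 × 5.670 = 23.290
α = (6/5)·(1 − 11.95/23.290) = 0.58

Cronbach's alpha = 0.58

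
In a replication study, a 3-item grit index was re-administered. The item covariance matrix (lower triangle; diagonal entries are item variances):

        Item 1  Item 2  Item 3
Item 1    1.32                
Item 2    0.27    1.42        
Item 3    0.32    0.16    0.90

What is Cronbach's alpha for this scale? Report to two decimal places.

ΣVar(i) = 1.32 + 1.42 + 0.90 = 3.64
Sum of off-diagonal covariances = 0.75
Var(T) = 3.64 + 2 × 0.75 = 5.14
α = (k/(k−1))·(1 − ΣVar(i)/Var(T)) = (3/2)·(1 − 3.64/5.14) = 0.44

α = 0.44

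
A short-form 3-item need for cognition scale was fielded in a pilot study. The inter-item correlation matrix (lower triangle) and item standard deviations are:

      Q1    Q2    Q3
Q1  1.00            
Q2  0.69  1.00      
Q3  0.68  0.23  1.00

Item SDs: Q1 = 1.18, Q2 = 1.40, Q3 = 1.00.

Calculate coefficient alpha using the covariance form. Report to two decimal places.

Σσ²ᵢ = 1.18² + 1.40² + 1.00² = 4.3524
Covariances σ_ij = r_ij · s_i · s_j:
  σ(Q1,Q2) = 0.69 × 1.18 × 1.40 = 1.1399
  σ(Q1,Q3) = 0.68 × 1.18 × 1.00 = 0.8024
  σ(Q2,Q3) = 0.23 × 1.40 × 1.00 = 0.3220
σ²_T = Σσ²ᵢ + 2·Σσ_ij = 4.3524 + 2 × 2.2643 = 8.8810
α = (3/2)·(1 − 4.3524/8.8810) = 0.76

α = 0.76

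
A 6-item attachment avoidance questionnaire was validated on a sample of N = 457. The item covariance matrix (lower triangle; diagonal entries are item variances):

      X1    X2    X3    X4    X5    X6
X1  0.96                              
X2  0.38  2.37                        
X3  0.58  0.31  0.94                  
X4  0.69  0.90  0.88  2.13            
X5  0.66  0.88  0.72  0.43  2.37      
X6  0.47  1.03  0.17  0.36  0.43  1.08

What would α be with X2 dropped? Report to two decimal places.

α = 0.74

Remaining items: X1, X3, X4, X5, X6 (k = 5).
Σσ²ᵢ = 0.96 + 0.94 + 2.13 + 2.37 + 1.08 = 7.48
total variance = 7.48 + 2 × 5.39 = 18.26
α (item deleted) = (5/4)·(1 − 7.48/18.26) = 0.74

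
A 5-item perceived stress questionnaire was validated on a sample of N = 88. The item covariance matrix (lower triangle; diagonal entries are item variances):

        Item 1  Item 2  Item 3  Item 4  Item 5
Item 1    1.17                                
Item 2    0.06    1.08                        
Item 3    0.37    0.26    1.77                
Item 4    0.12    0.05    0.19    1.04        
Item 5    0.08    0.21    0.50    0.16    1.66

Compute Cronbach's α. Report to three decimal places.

ΣVar(i) = 1.17 + 1.08 + 1.77 + 1.04 + 1.66 = 6.72
Sum of off-diagonal covariances = 2.00
σ²_T = 6.72 + 2 × 2.00 = 10.72
α = (k/(k−1))·(1 − ΣVar(i)/σ²_T) = (5/4)·(1 − 6.72/10.72) = 0.466

Cronbach's α = 0.466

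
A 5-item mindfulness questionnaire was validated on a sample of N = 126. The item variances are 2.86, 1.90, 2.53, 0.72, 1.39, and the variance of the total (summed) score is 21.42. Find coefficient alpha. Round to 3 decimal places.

coefficient alpha = 0.701

Σσ²ᵢ = 2.86 + 1.90 + 2.53 + 0.72 + 1.39 = 9.40
α = (k/(k−1))·(1 − Σσ²ᵢ/σ²_T) = (5/4)·(1 − 9.40/21.42) = 0.701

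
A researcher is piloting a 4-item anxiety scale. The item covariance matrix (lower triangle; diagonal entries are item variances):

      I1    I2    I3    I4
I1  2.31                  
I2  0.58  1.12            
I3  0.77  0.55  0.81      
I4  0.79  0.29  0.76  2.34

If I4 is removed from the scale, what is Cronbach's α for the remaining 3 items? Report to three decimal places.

Remaining items: I1, I2, I3 (k = 3).
Σσᵢ² = 2.31 + 1.12 + 0.81 = 4.24
σ²_T = 4.24 + 2 × 1.90 = 8.04
α (item deleted) = (3/2)·(1 − 4.24/8.04) = 0.709

α = 0.709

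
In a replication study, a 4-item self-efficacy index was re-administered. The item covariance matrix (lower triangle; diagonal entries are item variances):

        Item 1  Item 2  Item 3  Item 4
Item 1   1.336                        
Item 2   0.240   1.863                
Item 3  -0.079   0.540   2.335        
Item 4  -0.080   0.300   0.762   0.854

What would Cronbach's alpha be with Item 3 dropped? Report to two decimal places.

Remaining items: Item 1, Item 2, Item 4 (k = 3).
sum of item variances = 1.336 + 1.863 + 0.854 = 4.053
total variance = 4.053 + 2 × 0.460 = 4.973
α (item deleted) = (3/2)·(1 − 4.053/4.973) = 0.28

α = 0.28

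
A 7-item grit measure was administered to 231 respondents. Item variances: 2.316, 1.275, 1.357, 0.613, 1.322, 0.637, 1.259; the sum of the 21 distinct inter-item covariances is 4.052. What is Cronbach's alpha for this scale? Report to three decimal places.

ΣVar(i) = 2.316 + 1.275 + 1.357 + 0.613 + 1.322 + 0.637 + 1.259 = 8.779
Sum of distinct covariances = 4.052
σ²_T = ΣVar(i) + 2·Σcov = 8.779 + 2 × 4.052 = 16.883
α = (7/6)·(1 − 8.779/16.883) = 0.560

α = 0.560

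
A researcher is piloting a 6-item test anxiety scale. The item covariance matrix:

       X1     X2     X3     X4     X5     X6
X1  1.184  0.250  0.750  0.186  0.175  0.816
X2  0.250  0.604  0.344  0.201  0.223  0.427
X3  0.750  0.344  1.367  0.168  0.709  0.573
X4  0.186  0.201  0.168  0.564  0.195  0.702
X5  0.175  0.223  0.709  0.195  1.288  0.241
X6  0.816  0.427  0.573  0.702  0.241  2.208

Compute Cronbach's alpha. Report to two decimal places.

Cronbach's alpha = 0.75

Σσᵢ² = 1.184 + 0.604 + 1.367 + 0.564 + 1.288 + 2.208 = 7.215
Sum of off-diagonal covariances = 5.960
total variance = 7.215 + 2 × 5.960 = 19.135
α = (k/(k−1))·(1 − Σσᵢ²/total variance) = (6/5)·(1 − 7.215/19.135) = 0.75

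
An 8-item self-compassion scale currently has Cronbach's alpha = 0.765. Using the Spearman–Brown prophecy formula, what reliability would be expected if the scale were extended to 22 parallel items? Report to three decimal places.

predicted reliability = 0.900

Length factor m = 22/8 = 2.7500
α' = m·α / (1 + (m−1)·α)
   = 22/8 × 0.765 / (1 + (22/8 − 1) × 0.765)
   = 2.1038 / 2.3388 = 0.900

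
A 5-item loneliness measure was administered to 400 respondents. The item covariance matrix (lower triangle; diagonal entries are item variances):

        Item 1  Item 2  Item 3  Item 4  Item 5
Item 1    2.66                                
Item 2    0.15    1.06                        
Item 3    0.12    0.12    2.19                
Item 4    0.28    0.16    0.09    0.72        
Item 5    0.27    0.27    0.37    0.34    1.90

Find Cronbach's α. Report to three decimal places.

sum of item variances = 2.66 + 1.06 + 2.19 + 0.72 + 1.90 = 8.53
Sum of the distinct covariances = 2.17
σ²_total = 8.53 + 2 × 2.17 = 12.87
α = (k/(k−1))·(1 − sum of item variances/σ²_total) = (5/4)·(1 − 8.53/12.87) = 0.422

Cronbach's α = 0.422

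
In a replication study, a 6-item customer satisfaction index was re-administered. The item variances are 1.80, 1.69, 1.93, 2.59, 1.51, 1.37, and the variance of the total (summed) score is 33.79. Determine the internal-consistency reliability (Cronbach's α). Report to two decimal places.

α = 0.81

sum of item variances = 1.80 + 1.69 + 1.93 + 2.59 + 1.51 + 1.37 = 10.89
α = (k/(k−1))·(1 − sum of item variances/σ²_T) = (6/5)·(1 − 10.89/33.79) = 0.81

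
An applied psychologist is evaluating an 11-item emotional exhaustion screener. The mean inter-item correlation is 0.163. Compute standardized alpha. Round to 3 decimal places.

Standardized α = k·r̄ / (1 + (k−1)·r̄) = 11 × 0.163 / (1 + 10 × 0.163)
  = 1.7930 / 2.6300 = 0.682

α = 0.682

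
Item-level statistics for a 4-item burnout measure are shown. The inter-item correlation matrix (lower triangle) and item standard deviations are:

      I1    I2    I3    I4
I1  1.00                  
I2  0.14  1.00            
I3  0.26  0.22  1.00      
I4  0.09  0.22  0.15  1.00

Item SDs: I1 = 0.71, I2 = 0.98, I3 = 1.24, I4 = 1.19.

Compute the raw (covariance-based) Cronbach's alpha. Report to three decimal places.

Σσ²ᵢ = 0.71² + 0.98² + 1.24² + 1.19² = 4.4182
Covariances σ_ij = r_ij · s_i · s_j:
  σ(I1,I2) = 0.14 × 0.71 × 0.98 = 0.0974
  σ(I1,I3) = 0.26 × 0.71 × 1.24 = 0.2289
  σ(I1,I4) = 0.09 × 0.71 × 1.19 = 0.0760
  σ(I2,I3) = 0.22 × 0.98 × 1.24 = 0.2673
  σ(I2,I4) = 0.22 × 0.98 × 1.19 = 0.2566
  σ(I3,I4) = 0.15 × 1.24 × 1.19 = 0.2213
σ²_T = Σσ²ᵢ + 2·Σσ_ij = 4.4182 + 2 × 1.1475 = 6.7132
α = (4/3)·(1 − 4.4182/6.7132) = 0.456

Cronbach's alpha = 0.456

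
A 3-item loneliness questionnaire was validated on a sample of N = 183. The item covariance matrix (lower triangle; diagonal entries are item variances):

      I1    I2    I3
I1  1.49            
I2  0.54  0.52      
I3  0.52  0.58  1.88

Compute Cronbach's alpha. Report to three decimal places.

α = 0.686

sum of item variances = 1.49 + 0.52 + 1.88 = 3.89
Sum of off-diagonal covariances = 1.64
total variance = 3.89 + 2 × 1.64 = 7.17
α = (k/(k−1))·(1 − sum of item variances/total variance) = (3/2)·(1 − 3.89/7.17) = 0.686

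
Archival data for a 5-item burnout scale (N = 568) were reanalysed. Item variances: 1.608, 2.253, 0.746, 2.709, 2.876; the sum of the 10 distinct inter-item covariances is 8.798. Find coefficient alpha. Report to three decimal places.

sum of item variances = 1.608 + 2.253 + 0.746 + 2.709 + 2.876 = 10.192
Sum of distinct covariances = 8.798
σ²_total = sum of item variances + 2·Σcov = 10.192 + 2 × 8.798 = 27.788
α = (5/4)·(1 − 10.192/27.788) = 0.792

α = 0.792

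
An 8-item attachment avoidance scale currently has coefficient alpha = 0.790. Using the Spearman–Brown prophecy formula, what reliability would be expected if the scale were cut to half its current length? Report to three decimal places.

predicted reliability = 0.653

Length factor m = 1/2
α' = m·α / (1 − (1−m)·α)
   = 1/2 × 0.790 / (1 − (1 − 1/2) × 0.790)
   = 0.3950 / 0.6050 = 0.653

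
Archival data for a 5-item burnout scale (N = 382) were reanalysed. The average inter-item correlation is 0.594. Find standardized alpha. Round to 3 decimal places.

Standardized α = k·r̄ / (1 + (k−1)·r̄) = 5 × 0.594 / (1 + 4 × 0.594)
  = 2.9700 / 3.3760 = 0.880

α = 0.880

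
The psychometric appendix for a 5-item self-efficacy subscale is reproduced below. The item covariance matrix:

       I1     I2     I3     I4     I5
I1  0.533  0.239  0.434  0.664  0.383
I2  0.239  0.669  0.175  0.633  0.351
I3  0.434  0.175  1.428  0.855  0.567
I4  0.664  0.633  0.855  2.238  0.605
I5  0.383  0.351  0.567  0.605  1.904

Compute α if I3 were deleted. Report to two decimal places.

α = 0.69

Remaining items: I1, I2, I4, I5 (k = 4).
Σσ²ᵢ = 0.533 + 0.669 + 2.238 + 1.904 = 5.344
σ²_total = 5.344 + 2 × 2.875 = 11.094
α (item deleted) = (4/3)·(1 − 5.344/11.094) = 0.69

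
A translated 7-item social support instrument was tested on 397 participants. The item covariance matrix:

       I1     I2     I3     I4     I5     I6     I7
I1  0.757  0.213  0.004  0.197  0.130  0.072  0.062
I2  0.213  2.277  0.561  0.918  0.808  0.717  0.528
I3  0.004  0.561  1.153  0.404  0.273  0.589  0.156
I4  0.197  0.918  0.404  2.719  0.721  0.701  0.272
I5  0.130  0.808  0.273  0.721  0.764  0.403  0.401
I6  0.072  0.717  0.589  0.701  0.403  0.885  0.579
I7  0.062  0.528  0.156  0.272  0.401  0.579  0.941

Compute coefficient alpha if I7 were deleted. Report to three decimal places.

Remaining items: I1, I2, I3, I4, I5, I6 (k = 6).
sum of item variances = 0.757 + 2.277 + 1.153 + 2.719 + 0.764 + 0.885 = 8.555
total variance = 8.555 + 2 × 6.711 = 21.977
α (item deleted) = (6/5)·(1 − 8.555/21.977) = 0.733

coefficient alpha = 0.733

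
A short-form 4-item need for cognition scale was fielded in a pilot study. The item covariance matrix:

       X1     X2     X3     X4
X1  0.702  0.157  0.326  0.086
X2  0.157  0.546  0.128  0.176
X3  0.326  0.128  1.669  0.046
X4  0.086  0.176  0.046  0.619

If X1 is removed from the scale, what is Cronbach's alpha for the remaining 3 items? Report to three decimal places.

Remaining items: X2, X3, X4 (k = 3).
ΣVar(i) = 0.546 + 1.669 + 0.619 = 2.834
σ²_total = 2.834 + 2 × 0.350 = 3.534
α (item deleted) = (3/2)·(1 − 2.834/3.534) = 0.297

Cronbach's alpha = 0.297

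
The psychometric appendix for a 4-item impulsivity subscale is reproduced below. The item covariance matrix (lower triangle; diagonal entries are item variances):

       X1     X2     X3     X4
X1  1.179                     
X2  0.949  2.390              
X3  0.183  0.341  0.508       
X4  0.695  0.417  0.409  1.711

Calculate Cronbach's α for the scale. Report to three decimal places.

α = 0.678

ΣVar(i) = 1.179 + 2.390 + 0.508 + 1.711 = 5.788
Sum of off-diagonal covariances = 2.994
σ²_total = 5.788 + 2 × 2.994 = 11.776
α = (k/(k−1))·(1 − ΣVar(i)/σ²_total) = (4/3)·(1 − 5.788/11.776) = 0.678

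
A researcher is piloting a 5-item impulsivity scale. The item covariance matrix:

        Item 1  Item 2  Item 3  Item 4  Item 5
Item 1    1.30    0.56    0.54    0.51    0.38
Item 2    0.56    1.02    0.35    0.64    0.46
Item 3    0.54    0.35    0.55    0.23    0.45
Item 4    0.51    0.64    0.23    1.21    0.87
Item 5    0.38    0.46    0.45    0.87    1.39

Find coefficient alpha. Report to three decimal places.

Σσᵢ² = 1.30 + 1.02 + 0.55 + 1.21 + 1.39 = 5.47
Sum of the distinct covariances = 4.99
σ²_T = 5.47 + 2 × 4.99 = 15.45
α = (k/(k−1))·(1 − Σσᵢ²/σ²_T) = (5/4)·(1 − 5.47/15.45) = 0.807

α = 0.807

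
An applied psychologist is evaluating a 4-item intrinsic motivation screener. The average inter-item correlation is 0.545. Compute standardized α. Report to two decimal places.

α = 0.83

Standardized α = k·r̄ / (1 + (k−1)·r̄) = 4 × 0.545 / (1 + 3 × 0.545)
  = 2.1800 / 2.6350 = 0.83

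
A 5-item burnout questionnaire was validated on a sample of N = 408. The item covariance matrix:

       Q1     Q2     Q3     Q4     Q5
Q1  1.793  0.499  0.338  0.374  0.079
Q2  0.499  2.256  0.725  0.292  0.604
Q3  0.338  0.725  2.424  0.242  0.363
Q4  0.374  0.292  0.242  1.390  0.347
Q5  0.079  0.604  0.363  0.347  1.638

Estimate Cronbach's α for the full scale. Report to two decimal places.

Σσ²ᵢ = 1.793 + 2.256 + 2.424 + 1.390 + 1.638 = 9.501
Sum of the distinct covariances = 3.863
Var(T) = 9.501 + 2 × 3.863 = 17.227
α = (k/(k−1))·(1 − Σσ²ᵢ/Var(T)) = (5/4)·(1 − 9.501/17.227) = 0.56

Cronbach's α = 0.56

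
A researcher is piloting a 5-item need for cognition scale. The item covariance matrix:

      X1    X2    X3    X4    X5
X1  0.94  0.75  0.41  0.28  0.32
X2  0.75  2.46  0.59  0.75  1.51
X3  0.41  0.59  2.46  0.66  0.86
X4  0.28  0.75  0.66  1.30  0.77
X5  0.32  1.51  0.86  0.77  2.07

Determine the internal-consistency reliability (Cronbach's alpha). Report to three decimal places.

α = 0.749

ΣVar(i) = 0.94 + 2.46 + 2.46 + 1.30 + 2.07 = 9.23
Sum of off-diagonal covariances = 6.90
σ²_total = 9.23 + 2 × 6.90 = 23.03
α = (k/(k−1))·(1 − ΣVar(i)/σ²_total) = (5/4)·(1 − 9.23/23.03) = 0.749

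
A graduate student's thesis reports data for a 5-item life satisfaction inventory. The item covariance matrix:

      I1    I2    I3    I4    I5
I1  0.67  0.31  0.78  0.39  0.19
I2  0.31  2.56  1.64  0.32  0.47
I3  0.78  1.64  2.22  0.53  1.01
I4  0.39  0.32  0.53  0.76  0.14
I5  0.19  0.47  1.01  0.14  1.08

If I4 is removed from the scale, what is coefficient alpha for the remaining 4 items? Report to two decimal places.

α = 0.77

Remaining items: I1, I2, I3, I5 (k = 4).
Σσ²ᵢ = 0.67 + 2.56 + 2.22 + 1.08 = 6.53
total variance = 6.53 + 2 × 4.40 = 15.33
α (item deleted) = (4/3)·(1 − 6.53/15.33) = 0.77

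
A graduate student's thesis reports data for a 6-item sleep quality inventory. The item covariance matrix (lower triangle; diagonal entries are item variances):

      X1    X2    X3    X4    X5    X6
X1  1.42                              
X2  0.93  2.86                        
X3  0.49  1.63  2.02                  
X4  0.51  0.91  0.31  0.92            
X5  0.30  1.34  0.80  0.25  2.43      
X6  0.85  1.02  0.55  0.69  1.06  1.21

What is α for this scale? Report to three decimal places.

Σσᵢ² = 1.42 + 2.86 + 2.02 + 0.92 + 2.43 + 1.21 = 10.86
Sum of off-diagonal covariances = 11.64
Var(T) = 10.86 + 2 × 11.64 = 34.14
α = (k/(k−1))·(1 − Σσᵢ²/Var(T)) = (6/5)·(1 − 10.86/34.14) = 0.818

α = 0.818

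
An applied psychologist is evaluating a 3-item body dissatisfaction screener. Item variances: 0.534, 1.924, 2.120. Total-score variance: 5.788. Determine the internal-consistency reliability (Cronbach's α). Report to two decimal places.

Cronbach's α = 0.31

Σσᵢ² = 0.534 + 1.924 + 2.120 = 4.578
α = (k/(k−1))·(1 − Σσᵢ²/σ²_T) = (3/2)·(1 − 4.578/5.788) = 0.31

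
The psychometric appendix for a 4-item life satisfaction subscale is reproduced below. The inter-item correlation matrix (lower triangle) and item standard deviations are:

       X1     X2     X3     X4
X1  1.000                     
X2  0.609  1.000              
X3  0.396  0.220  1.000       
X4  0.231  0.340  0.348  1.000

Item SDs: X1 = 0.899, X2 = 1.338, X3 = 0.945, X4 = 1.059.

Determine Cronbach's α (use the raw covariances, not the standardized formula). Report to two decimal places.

Σσ²ᵢ = 0.899² + 1.338² + 0.945² + 1.059² = 4.6130
Covariances σ_ij = r_ij · s_i · s_j:
  σ(X1,X2) = 0.609 × 0.899 × 1.338 = 0.7325
  σ(X1,X3) = 0.396 × 0.899 × 0.945 = 0.3364
  σ(X1,X4) = 0.231 × 0.899 × 1.059 = 0.2199
  σ(X2,X3) = 0.220 × 1.338 × 0.945 = 0.2782
  σ(X2,X4) = 0.340 × 1.338 × 1.059 = 0.4818
  σ(X3,X4) = 0.348 × 0.945 × 1.059 = 0.3483
σ²_T = Σσ²ᵢ + 2·Σσ_ij = 4.6130 + 2 × 2.3971 = 9.4072
α = (4/3)·(1 − 4.6130/9.4072) = 0.68

Cronbach's α = 0.68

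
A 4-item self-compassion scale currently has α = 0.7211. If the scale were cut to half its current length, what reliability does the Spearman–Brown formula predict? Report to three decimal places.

Length factor m = 1/2
α' = m·α / (1 − (1−m)·α)
   = 1/2 × 0.7211 / (1 − (1 − 1/2) × 0.7211)
   = 0.3605 / 0.6395 = 0.564

predicted reliability = 0.564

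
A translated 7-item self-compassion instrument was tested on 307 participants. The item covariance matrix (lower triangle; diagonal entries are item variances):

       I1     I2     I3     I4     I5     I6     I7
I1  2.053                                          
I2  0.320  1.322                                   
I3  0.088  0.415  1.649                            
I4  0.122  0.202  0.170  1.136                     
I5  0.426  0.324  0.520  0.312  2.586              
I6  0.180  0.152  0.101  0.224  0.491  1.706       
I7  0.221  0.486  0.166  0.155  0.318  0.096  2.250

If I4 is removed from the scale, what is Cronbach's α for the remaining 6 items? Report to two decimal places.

Remaining items: I1, I2, I3, I5, I6, I7 (k = 6).
ΣVar(i) = 2.053 + 1.322 + 1.649 + 2.586 + 1.706 + 2.250 = 11.566
total variance = 11.566 + 2 × 4.304 = 20.174
α (item deleted) = (6/5)·(1 − 11.566/20.174) = 0.51

α = 0.51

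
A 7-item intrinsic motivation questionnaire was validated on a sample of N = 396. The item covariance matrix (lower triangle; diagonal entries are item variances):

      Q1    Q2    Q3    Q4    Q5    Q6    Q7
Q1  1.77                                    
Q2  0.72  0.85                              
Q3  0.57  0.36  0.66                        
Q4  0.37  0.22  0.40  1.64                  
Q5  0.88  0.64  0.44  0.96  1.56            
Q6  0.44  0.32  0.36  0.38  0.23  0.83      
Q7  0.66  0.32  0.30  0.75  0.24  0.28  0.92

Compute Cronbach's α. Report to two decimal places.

Σσ²ᵢ = 1.77 + 0.85 + 0.66 + 1.64 + 1.56 + 0.83 + 0.92 = 8.23
Sum of the distinct covariances = 9.84
σ²_total = 8.23 + 2 × 9.84 = 27.91
α = (k/(k−1))·(1 − Σσ²ᵢ/σ²_total) = (7/6)·(1 − 8.23/27.91) = 0.82

α = 0.82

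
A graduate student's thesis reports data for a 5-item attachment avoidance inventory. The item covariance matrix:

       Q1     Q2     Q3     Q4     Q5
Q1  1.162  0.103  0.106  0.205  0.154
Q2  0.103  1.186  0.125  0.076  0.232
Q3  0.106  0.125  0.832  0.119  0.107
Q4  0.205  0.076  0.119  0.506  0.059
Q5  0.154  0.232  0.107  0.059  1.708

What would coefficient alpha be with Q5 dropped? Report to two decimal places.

coefficient alpha = 0.38

Remaining items: Q1, Q2, Q3, Q4 (k = 4).
sum of item variances = 1.162 + 1.186 + 0.832 + 0.506 = 3.686
Var(T) = 3.686 + 2 × 0.734 = 5.154
α (item deleted) = (4/3)·(1 − 3.686/5.154) = 0.38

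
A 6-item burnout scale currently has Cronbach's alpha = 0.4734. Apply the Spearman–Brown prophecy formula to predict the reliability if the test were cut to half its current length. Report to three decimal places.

Length factor m = 1/2
α' = m·α / (1 − (1−m)·α)
   = 1/2 × 0.4734 / (1 − (1 − 1/2) × 0.4734)
   = 0.2367 / 0.7633 = 0.310

predicted reliability = 0.310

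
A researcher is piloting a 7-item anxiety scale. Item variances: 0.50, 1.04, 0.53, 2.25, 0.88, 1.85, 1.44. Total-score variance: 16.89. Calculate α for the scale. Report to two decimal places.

Σσ²ᵢ = 0.50 + 1.04 + 0.53 + 2.25 + 0.88 + 1.85 + 1.44 = 8.49
α = (k/(k−1))·(1 − Σσ²ᵢ/total variance) = (7/6)·(1 − 8.49/16.89) = 0.58

α = 0.58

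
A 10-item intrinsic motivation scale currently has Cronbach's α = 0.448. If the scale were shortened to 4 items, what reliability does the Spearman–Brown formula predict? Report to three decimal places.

Length factor m = 4/10 = 0.4000
α' = m·α / (1 − (1−m)·α)
   = 4/10 × 0.448 / (1 − (1 − 4/10) × 0.448)
   = 0.1792 / 0.7312 = 0.245

predicted reliability = 0.245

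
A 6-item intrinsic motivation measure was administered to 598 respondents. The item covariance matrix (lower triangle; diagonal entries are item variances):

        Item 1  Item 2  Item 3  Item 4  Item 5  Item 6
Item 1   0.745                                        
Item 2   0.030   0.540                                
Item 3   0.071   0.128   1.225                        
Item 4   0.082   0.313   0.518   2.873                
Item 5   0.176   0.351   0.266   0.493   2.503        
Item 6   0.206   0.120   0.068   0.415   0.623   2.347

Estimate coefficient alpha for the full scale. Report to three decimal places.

α = 0.516

Σσᵢ² = 0.745 + 0.540 + 1.225 + 2.873 + 2.503 + 2.347 = 10.233
Sum of the distinct covariances = 3.860
σ²_total = 10.233 + 2 × 3.860 = 17.953
α = (k/(k−1))·(1 − Σσᵢ²/σ²_total) = (6/5)·(1 − 10.233/17.953) = 0.516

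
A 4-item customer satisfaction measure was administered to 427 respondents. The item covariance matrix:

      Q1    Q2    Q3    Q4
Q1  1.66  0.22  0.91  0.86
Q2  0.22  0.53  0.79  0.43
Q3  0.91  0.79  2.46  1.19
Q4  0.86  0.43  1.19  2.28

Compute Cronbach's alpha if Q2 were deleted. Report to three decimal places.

Remaining items: Q1, Q3, Q4 (k = 3).
Σσᵢ² = 1.66 + 2.46 + 2.28 = 6.40
total variance = 6.40 + 2 × 2.96 = 12.32
α (item deleted) = (3/2)·(1 − 6.40/12.32) = 0.721

Cronbach's alpha = 0.721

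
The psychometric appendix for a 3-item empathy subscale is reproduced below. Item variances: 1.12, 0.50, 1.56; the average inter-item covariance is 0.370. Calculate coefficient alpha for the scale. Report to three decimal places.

coefficient alpha = 0.617

sum of item variances = 1.12 + 0.50 + 1.56 = 3.18
Sum of the 3 distinct covariances = 3 × 0.370 = 1.110
total variance = sum of item variances + 2·Σcov = 3.18 + 2 × 1.110 = 5.400
α = (3/2)·(1 − 3.18/5.400) = 0.617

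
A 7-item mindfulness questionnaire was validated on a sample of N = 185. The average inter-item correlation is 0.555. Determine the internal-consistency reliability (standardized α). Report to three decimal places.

Standardized α = k·r̄ / (1 + (k−1)·r̄) = 7 × 0.555 / (1 + 6 × 0.555)
  = 3.8850 / 4.3300 = 0.897

standardized α = 0.897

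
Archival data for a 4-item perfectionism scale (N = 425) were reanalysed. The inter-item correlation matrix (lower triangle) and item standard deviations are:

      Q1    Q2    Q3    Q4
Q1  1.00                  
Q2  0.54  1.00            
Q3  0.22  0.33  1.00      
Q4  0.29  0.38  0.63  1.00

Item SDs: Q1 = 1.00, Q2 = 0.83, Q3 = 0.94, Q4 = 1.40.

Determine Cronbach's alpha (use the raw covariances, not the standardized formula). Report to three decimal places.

Σσ²ᵢ = 1.00² + 0.83² + 0.94² + 1.40² = 4.5325
Covariances σ_ij = r_ij · s_i · s_j:
  σ(Q1,Q2) = 0.54 × 1.00 × 0.83 = 0.4482
  σ(Q1,Q3) = 0.22 × 1.00 × 0.94 = 0.2068
  σ(Q1,Q4) = 0.29 × 1.00 × 1.40 = 0.4060
  σ(Q2,Q3) = 0.33 × 0.83 × 0.94 = 0.2575
  σ(Q2,Q4) = 0.38 × 0.83 × 1.40 = 0.4416
  σ(Q3,Q4) = 0.63 × 0.94 × 1.40 = 0.8291
σ²_T = Σσ²ᵢ + 2·Σσ_ij = 4.5325 + 2 × 2.5892 = 9.7109
α = (4/3)·(1 − 4.5325/9.7109) = 0.711

α = 0.711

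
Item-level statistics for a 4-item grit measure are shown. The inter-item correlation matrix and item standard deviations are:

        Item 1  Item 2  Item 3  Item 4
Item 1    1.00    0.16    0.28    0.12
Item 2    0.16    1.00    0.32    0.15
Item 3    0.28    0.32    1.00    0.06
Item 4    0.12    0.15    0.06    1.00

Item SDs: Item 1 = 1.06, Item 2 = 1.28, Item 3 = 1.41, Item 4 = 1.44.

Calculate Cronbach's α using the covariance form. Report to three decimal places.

Cronbach's α = 0.460

Σσ²ᵢ = 1.06² + 1.28² + 1.41² + 1.44² = 6.8237
Covariances σ_ij = r_ij · s_i · s_j:
  σ(Item 1,Item 2) = 0.16 × 1.06 × 1.28 = 0.2171
  σ(Item 1,Item 3) = 0.28 × 1.06 × 1.41 = 0.4185
  σ(Item 1,Item 4) = 0.12 × 1.06 × 1.44 = 0.1832
  σ(Item 2,Item 3) = 0.32 × 1.28 × 1.41 = 0.5775
  σ(Item 2,Item 4) = 0.15 × 1.28 × 1.44 = 0.2765
  σ(Item 3,Item 4) = 0.06 × 1.41 × 1.44 = 0.1218
σ²_T = Σσ²ᵢ + 2·Σσ_ij = 6.8237 + 2 × 1.7946 = 10.4129
α = (4/3)·(1 − 6.8237/10.4129) = 0.460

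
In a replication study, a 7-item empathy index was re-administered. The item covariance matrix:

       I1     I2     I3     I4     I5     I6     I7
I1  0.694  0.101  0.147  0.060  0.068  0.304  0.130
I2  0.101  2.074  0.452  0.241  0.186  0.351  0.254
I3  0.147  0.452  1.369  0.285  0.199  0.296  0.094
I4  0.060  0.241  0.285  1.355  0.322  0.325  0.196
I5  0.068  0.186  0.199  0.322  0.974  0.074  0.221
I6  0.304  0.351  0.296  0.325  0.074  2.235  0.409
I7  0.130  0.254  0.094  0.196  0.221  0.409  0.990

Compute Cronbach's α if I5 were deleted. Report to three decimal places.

Remaining items: I1, I2, I3, I4, I6, I7 (k = 6).
Σσ²ᵢ = 0.694 + 2.074 + 1.369 + 1.355 + 2.235 + 0.990 = 8.717
σ²_total = 8.717 + 2 × 3.645 = 16.007
α (item deleted) = (6/5)·(1 − 8.717/16.007) = 0.547

Cronbach's α = 0.547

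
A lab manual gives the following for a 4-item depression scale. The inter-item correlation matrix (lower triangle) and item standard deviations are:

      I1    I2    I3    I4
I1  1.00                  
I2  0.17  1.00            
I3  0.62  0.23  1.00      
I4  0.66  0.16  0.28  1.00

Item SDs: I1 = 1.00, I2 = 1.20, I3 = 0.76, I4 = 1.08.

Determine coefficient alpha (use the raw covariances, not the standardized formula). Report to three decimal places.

α = 0.657

Σσ²ᵢ = 1.00² + 1.20² + 0.76² + 1.08² = 4.1840
Covariances σ_ij = r_ij · s_i · s_j:
  σ(I1,I2) = 0.17 × 1.00 × 1.20 = 0.2040
  σ(I1,I3) = 0.62 × 1.00 × 0.76 = 0.4712
  σ(I1,I4) = 0.66 × 1.00 × 1.08 = 0.7128
  σ(I2,I3) = 0.23 × 1.20 × 0.76 = 0.2098
  σ(I2,I4) = 0.16 × 1.20 × 1.08 = 0.2074
  σ(I3,I4) = 0.28 × 0.76 × 1.08 = 0.2298
σ²_T = Σσ²ᵢ + 2·Σσ_ij = 4.1840 + 2 × 2.0350 = 8.2540
α = (4/3)·(1 − 4.1840/8.2540) = 0.657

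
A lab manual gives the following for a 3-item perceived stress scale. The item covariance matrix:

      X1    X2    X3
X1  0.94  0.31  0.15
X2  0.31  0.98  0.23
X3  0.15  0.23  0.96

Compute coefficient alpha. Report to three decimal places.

Σσᵢ² = 0.94 + 0.98 + 0.96 = 2.88
Sum of the distinct covariances = 0.69
σ²_T = 2.88 + 2 × 0.69 = 4.26
α = (k/(k−1))·(1 − Σσᵢ²/σ²_T) = (3/2)·(1 − 2.88/4.26) = 0.486

coefficient alpha = 0.486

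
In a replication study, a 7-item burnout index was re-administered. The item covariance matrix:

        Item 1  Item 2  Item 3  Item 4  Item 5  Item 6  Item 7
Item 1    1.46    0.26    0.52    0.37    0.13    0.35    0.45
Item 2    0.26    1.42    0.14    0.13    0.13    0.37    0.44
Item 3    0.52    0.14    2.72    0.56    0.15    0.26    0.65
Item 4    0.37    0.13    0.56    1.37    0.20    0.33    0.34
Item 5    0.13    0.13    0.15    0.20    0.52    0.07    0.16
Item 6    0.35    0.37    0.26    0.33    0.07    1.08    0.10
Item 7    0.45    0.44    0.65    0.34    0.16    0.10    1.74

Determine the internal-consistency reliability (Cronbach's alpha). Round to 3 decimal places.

Cronbach's alpha = 0.633

ΣVar(i) = 1.46 + 1.42 + 2.72 + 1.37 + 0.52 + 1.08 + 1.74 = 10.31
Σ_{i<j} σ_ij = 6.11
total variance = 10.31 + 2 × 6.11 = 22.53
α = (k/(k−1))·(1 − ΣVar(i)/total variance) = (7/6)·(1 − 10.31/22.53) = 0.633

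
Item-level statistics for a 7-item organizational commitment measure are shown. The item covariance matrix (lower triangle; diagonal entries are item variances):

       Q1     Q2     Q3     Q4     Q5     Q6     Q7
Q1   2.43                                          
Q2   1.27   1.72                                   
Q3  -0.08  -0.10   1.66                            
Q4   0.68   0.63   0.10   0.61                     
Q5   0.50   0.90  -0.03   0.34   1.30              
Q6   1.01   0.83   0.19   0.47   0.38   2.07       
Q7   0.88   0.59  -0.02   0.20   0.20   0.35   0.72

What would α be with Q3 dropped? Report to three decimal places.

Remaining items: Q1, Q2, Q4, Q5, Q6, Q7 (k = 6).
sum of item variances = 2.43 + 1.72 + 0.61 + 1.30 + 2.07 + 0.72 = 8.85
σ²_total = 8.85 + 2 × 9.23 = 27.31
α (item deleted) = (6/5)·(1 − 8.85/27.31) = 0.811

α = 0.811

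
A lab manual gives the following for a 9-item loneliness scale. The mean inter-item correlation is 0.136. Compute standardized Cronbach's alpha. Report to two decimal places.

α = 0.59

Standardized α = k·r̄ / (1 + (k−1)·r̄) = 9 × 0.136 / (1 + 8 × 0.136)
  = 1.2240 / 2.0880 = 0.59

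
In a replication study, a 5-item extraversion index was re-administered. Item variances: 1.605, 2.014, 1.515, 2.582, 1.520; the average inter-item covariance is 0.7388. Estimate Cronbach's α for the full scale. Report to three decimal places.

Σσ²ᵢ = 1.605 + 2.014 + 1.515 + 2.582 + 1.520 = 9.236
Sum of the 10 distinct covariances = 10 × 0.7388 = 7.3880
Var(T) = Σσ²ᵢ + 2·Σcov = 9.236 + 2 × 7.3880 = 24.0120
α = (5/4)·(1 − 9.236/24.0120) = 0.769

α = 0.769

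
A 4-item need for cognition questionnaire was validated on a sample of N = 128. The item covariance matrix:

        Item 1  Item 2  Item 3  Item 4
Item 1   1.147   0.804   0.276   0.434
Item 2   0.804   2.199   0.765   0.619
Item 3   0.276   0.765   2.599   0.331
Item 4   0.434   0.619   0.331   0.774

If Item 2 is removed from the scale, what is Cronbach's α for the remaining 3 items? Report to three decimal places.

Cronbach's α = 0.473

Remaining items: Item 1, Item 3, Item 4 (k = 3).
Σσᵢ² = 1.147 + 2.599 + 0.774 = 4.520
total variance = 4.520 + 2 × 1.041 = 6.602
α (item deleted) = (3/2)·(1 − 4.520/6.602) = 0.473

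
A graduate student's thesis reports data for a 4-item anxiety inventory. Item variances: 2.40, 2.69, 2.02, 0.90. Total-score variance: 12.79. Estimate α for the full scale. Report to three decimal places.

Σσᵢ² = 2.40 + 2.69 + 2.02 + 0.90 = 8.01
α = (k/(k−1))·(1 − Σσᵢ²/σ²_T) = (4/3)·(1 − 8.01/12.79) = 0.498

α = 0.498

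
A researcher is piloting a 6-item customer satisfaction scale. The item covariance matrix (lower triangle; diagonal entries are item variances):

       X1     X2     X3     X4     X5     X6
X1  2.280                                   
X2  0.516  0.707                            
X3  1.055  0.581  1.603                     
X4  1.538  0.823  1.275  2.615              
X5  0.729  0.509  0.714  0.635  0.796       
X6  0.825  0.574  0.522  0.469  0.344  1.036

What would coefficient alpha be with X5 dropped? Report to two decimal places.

α = 0.83

Remaining items: X1, X2, X3, X4, X6 (k = 5).
Σσᵢ² = 2.280 + 0.707 + 1.603 + 2.615 + 1.036 = 8.241
σ²_total = 8.241 + 2 × 8.178 = 24.597
α (item deleted) = (5/4)·(1 − 8.241/24.597) = 0.83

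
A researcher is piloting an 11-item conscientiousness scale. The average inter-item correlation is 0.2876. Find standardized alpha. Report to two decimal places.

α = 0.82

Standardized α = k·r̄ / (1 + (k−1)·r̄) = 11 × 0.2876 / (1 + 10 × 0.2876)
  = 3.1636 / 3.8760 = 0.82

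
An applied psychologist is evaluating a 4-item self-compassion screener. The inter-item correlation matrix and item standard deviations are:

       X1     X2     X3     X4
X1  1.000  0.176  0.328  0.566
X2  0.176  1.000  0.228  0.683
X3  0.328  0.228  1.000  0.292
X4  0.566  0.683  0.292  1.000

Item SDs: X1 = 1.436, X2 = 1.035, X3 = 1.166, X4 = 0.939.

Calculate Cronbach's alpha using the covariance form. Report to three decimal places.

Cronbach's alpha = 0.684

Σσ²ᵢ = 1.436² + 1.035² + 1.166² + 0.939² = 5.3746
Covariances σ_ij = r_ij · s_i · s_j:
  σ(X1,X2) = 0.176 × 1.436 × 1.035 = 0.2616
  σ(X1,X3) = 0.328 × 1.436 × 1.166 = 0.5492
  σ(X1,X4) = 0.566 × 1.436 × 0.939 = 0.7632
  σ(X2,X3) = 0.228 × 1.035 × 1.166 = 0.2752
  σ(X2,X4) = 0.683 × 1.035 × 0.939 = 0.6638
  σ(X3,X4) = 0.292 × 1.166 × 0.939 = 0.3197
σ²_T = Σσ²ᵢ + 2·Σσ_ij = 5.3746 + 2 × 2.8327 = 11.0400
α = (4/3)·(1 − 5.3746/11.0400) = 0.684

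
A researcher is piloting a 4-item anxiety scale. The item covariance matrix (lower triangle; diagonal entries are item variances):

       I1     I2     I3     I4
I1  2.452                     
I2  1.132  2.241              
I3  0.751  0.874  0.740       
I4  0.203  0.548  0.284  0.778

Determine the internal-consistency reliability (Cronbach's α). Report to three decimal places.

α = 0.733

Σσ²ᵢ = 2.452 + 2.241 + 0.740 + 0.778 = 6.211
Sum of off-diagonal covariances = 3.792
Var(T) = 6.211 + 2 × 3.792 = 13.795
α = (k/(k−1))·(1 − Σσ²ᵢ/Var(T)) = (4/3)·(1 − 6.211/13.795) = 0.733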